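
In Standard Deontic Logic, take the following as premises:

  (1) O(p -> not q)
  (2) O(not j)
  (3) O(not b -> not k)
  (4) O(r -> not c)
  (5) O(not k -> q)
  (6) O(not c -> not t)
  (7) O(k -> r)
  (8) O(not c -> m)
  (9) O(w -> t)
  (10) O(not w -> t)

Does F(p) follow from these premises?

Yes

Premises 9 and 10 cover both cases: O(w -> t) and O(not w -> t). Since w ∨ not w is a tautology, O(t) follows.
The contrapositive of premise 6 (O(not c -> not t)) is O(t -> c), and O(t) is already established, so O(c).
Premise 4, O(r -> not c), contraposes to O(c -> not r); with O(c) we get O(not r).
The contrapositive of premise 7 (O(k -> r)) is O(not r -> not k), and O(not r) is already established, so O(not k).
Applying K to premise 5 (O(not k -> q)) and O(not k) yields O(q).
Premise 1 is O(p -> not q); contrapositively O(q -> not p). Since O(q) holds, K gives O(not p).
Premises 2, 3, 8 do not contribute to this derivation.
So O(not p) holds, i.e. F(p). The claim follows.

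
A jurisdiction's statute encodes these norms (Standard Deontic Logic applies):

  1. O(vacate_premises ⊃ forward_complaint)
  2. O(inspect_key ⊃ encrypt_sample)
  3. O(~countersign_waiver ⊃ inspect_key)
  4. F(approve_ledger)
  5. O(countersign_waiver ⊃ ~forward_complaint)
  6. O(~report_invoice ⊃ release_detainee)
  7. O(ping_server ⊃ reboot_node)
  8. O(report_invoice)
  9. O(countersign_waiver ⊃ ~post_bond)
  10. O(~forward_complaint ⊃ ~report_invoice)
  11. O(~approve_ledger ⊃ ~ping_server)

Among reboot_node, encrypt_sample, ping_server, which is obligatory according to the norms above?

encrypt_sample

From premise 8 we have O(report_invoice).
Premise 10, O(~forward_complaint ⊃ ~report_invoice), contraposes to O(report_invoice ⊃ forward_complaint); with O(report_invoice) we get O(forward_complaint).
The contrapositive of premise 5 (O(countersign_waiver ⊃ ~forward_complaint)) is O(forward_complaint ⊃ ~countersign_waiver), and O(forward_complaint) is already established, so O(~countersign_waiver).
Applying K to premise 3 (O(~countersign_waiver ⊃ inspect_key)) and O(~countersign_waiver) yields O(inspect_key).
With premise 2, O(inspect_key ⊃ encrypt_sample), the K-axiom yields O(encrypt_sample).
So O(encrypt_sample) holds — encrypt_sample is obligatory. None of the other listed options is made obligatory by any chain of premises.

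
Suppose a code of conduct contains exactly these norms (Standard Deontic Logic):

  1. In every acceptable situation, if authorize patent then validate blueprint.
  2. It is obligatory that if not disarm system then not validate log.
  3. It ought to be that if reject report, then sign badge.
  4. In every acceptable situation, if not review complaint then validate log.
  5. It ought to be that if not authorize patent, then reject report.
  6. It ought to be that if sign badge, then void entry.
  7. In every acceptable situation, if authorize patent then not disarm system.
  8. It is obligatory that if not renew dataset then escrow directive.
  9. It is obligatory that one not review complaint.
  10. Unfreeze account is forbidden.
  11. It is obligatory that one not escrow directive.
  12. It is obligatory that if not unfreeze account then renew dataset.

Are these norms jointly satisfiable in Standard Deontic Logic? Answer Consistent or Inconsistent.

Consistent

Premise 8 is O(¬renew_dataset → escrow_directive), but O(¬renew_dataset) is not derivable from the premises, so it does not yield O(escrow_directive).
So O(escrow_directive) is not derivable, and the apparent clash with O(¬escrow_directive) does not arise.
A world satisfying every obligation exists (e.g. authorize_patent=false, disarm_system=true, escrow_directive=false, reject_report=true, renew_dataset=true, review_complaint=false, sign_badge=true, unfreeze_account=false, validate_blueprint=false, validate_log=true, void_entry=true); no atom is both obligatory and forbidden, so the set is consistent.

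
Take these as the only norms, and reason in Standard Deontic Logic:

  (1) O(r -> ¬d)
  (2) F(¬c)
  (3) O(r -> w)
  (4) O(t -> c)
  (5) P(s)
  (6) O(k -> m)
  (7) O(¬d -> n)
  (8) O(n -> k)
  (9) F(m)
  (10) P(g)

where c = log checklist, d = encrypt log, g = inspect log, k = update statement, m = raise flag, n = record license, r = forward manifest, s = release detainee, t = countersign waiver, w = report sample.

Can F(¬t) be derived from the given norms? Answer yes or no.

No

Premise 4 is O(t -> c); even if O(c) held, inferring O(t) would be affirming the consequent — invalid.
No other premise forces O(t). An ideal world satisfying every premise can still have ¬t true, so F(¬t) is not derivable.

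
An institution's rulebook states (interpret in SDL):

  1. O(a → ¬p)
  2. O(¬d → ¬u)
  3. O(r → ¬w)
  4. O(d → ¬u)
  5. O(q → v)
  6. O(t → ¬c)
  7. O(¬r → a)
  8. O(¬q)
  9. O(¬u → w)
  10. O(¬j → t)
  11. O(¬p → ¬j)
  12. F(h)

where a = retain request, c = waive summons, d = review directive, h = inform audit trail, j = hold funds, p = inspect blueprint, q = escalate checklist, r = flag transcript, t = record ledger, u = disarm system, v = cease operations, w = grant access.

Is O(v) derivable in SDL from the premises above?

Premise 5 is O(q → v), but O(q) is not derivable from the premises, so it does not yield O(v).
No other premise forces O(v). An ideal world satisfying every premise can still have v false, so O(v) is not derivable.

No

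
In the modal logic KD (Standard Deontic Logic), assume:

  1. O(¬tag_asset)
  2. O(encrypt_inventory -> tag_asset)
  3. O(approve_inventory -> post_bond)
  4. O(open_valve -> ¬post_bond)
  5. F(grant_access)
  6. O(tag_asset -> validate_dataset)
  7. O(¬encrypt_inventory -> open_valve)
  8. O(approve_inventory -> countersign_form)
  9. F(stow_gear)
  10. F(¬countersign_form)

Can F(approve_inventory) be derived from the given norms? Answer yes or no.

From premise 1 we have O(¬tag_asset).
Premise 2, O(encrypt_inventory -> tag_asset), contraposes to O(¬tag_asset -> ¬encrypt_inventory); with O(¬tag_asset) we get O(¬encrypt_inventory).
Premise 7 is O(¬encrypt_inventory -> open_valve); since O(¬encrypt_inventory), deontic closure gives O(open_valve).
Premise 4 is O(open_valve -> ¬post_bond); since O(open_valve), deontic closure gives O(¬post_bond).
The contrapositive of premise 3 (O(approve_inventory -> post_bond)) is O(¬post_bond -> ¬approve_inventory), and O(¬post_bond) is already established, so O(¬approve_inventory).
Premises 5, 6, 8, 9, 10 do not contribute to this derivation.
So O(¬approve_inventory) holds, i.e. F(approve_inventory). The claim follows.

Yes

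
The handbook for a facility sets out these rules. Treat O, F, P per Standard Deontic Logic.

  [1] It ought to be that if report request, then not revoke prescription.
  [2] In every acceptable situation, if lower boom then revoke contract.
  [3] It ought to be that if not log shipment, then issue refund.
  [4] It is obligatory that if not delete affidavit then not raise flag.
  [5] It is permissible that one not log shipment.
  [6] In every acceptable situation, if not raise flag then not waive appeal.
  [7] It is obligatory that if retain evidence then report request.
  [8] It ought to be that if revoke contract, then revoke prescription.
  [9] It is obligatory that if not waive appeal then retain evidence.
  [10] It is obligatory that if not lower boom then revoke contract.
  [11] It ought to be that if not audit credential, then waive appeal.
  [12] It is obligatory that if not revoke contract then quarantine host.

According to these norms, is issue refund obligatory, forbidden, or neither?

Neither

Premise 3 is O(¬log_shipment → issue_refund), but O(¬log_shipment) is not derivable from the premises (the permission P(¬log_shipment) asserts only ¬O(log_shipment), not O(¬log_shipment)), so it does not yield O(issue_refund).
No premise or chain of K-axiom applications forces O(issue_refund), and none forces O(¬issue_refund). So issue_refund is neither obligatory nor forbidden under these norms.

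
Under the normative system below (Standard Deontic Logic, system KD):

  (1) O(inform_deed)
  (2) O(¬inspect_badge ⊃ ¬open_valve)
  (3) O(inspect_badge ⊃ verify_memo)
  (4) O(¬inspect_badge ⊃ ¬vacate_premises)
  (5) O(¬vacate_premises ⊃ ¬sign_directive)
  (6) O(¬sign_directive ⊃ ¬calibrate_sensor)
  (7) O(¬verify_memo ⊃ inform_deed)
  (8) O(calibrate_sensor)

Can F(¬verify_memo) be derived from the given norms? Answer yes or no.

Premise 8 gives O(calibrate_sensor).
The contrapositive of premise 6 (O(¬sign_directive ⊃ ¬calibrate_sensor)) is O(calibrate_sensor ⊃ sign_directive), and O(calibrate_sensor) is already established, so O(sign_directive).
Premise 5, O(¬vacate_premises ⊃ ¬sign_directive), contraposes to O(sign_directive ⊃ vacate_premises); with O(sign_directive) we get O(vacate_premises).
Premise 4, O(¬inspect_badge ⊃ ¬vacate_premises), contraposes to O(vacate_premises ⊃ inspect_badge); with O(vacate_premises) we get O(inspect_badge).
From O(inspect_badge) and premise 3, O(inspect_badge ⊃ verify_memo), we obtain O(verify_memo).
Premises 1, 2, 7 do not contribute to this derivation.
So O(verify_memo) holds, i.e. F(¬verify_memo). The claim follows.

Yes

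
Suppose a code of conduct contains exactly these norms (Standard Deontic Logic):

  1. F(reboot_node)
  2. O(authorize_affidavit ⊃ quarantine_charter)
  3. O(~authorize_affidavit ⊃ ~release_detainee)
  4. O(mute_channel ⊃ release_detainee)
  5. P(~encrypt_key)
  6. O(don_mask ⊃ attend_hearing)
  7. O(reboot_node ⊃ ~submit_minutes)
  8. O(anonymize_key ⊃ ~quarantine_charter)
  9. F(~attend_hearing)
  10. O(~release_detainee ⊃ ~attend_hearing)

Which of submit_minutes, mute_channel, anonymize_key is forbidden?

anonymize_key

F(~attend_hearing) at premise 9 means O(attend_hearing).
Premise 10 is O(~release_detainee ⊃ ~attend_hearing); contrapositively O(attend_hearing ⊃ release_detainee). Since O(attend_hearing) holds, K gives O(release_detainee).
Premise 3 is O(~authorize_affidavit ⊃ ~release_detainee); contrapositively O(release_detainee ⊃ authorize_affidavit). Since O(release_detainee) holds, K gives O(authorize_affidavit).
From O(authorize_affidavit) and premise 2, O(authorize_affidavit ⊃ quarantine_charter), we obtain O(quarantine_charter).
Premise 8, O(anonymize_key ⊃ ~quarantine_charter), contraposes to O(quarantine_charter ⊃ ~anonymize_key); with O(quarantine_charter) we get O(~anonymize_key).
So O(~anonymize_key) holds, i.e. anonymize_key is forbidden. None of the other listed options is forbidden under the premises.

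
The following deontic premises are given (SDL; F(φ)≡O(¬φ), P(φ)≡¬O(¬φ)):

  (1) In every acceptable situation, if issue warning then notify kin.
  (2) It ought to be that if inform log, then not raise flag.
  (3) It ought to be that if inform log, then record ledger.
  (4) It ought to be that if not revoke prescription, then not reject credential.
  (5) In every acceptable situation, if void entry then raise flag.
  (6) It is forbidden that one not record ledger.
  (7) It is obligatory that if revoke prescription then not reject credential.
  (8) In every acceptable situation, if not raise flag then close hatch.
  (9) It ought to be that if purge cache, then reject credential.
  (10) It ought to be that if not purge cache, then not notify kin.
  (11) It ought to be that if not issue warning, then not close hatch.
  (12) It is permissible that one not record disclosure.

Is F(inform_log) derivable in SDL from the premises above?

Yes

Premises 4 and 7 cover both cases: O(¬revoke_prescription → ¬reject_credential) and O(revoke_prescription → ¬reject_credential). Since ¬revoke_prescription ∨ revoke_prescription is a tautology, O(¬reject_credential) follows.
The contrapositive of premise 9 (O(purge_cache → reject_credential)) is O(¬reject_credential → ¬purge_cache), and O(¬reject_credential) is already established, so O(¬purge_cache).
Premise 10 is O(¬purge_cache → ¬notify_kin); since O(¬purge_cache), deontic closure gives O(¬notify_kin).
Premise 1 is O(issue_warning → notify_kin); contrapositively O(¬notify_kin → ¬issue_warning). Since O(¬notify_kin) holds, K gives O(¬issue_warning).
Applying K to premise 11 (O(¬issue_warning → ¬close_hatch)) and O(¬issue_warning) yields O(¬close_hatch).
Premise 8 is O(¬raise_flag → close_hatch); contrapositively O(¬close_hatch → raise_flag). Since O(¬close_hatch) holds, K gives O(raise_flag).
The contrapositive of premise 2 (O(inform_log → ¬raise_flag)) is O(raise_flag → ¬inform_log), and O(raise_flag) is already established, so O(¬inform_log).
Premises 3, 5, 6, 12 do not contribute to this derivation.
So O(¬inform_log) holds, i.e. F(inform_log). The claim follows.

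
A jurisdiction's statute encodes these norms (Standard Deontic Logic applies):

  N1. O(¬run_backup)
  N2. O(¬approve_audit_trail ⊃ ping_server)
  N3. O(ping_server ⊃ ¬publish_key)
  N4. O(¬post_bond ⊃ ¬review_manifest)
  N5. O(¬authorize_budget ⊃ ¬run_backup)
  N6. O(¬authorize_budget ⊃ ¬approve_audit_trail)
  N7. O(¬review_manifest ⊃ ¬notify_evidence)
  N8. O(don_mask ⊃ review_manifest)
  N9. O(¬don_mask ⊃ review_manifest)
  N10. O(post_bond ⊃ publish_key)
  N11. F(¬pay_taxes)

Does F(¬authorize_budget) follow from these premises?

Premises 8 and 9 are O(don_mask ⊃ review_manifest) and O(¬don_mask ⊃ review_manifest); every ideal world satisfies don_mask or ¬don_mask, so in either case review_manifest holds — hence O(review_manifest).
Premise 4 is O(¬post_bond ⊃ ¬review_manifest); contrapositively O(review_manifest ⊃ post_bond). Since O(review_manifest) holds, K gives O(post_bond).
With premise 10, O(post_bond ⊃ publish_key), the K-axiom yields O(publish_key).
The contrapositive of premise 3 (O(ping_server ⊃ ¬publish_key)) is O(publish_key ⊃ ¬ping_server), and O(publish_key) is already established, so O(¬ping_server).
The contrapositive of premise 2 (O(¬approve_audit_trail ⊃ ping_server)) is O(¬ping_server ⊃ approve_audit_trail), and O(¬ping_server) is already established, so O(approve_audit_trail).
The contrapositive of premise 6 (O(¬authorize_budget ⊃ ¬approve_audit_trail)) is O(approve_audit_trail ⊃ authorize_budget), and O(approve_audit_trail) is already established, so O(authorize_budget).
Premises 1, 5, 7, 11 do not contribute to this derivation.
So O(authorize_budget) holds, i.e. F(¬authorize_budget). The claim follows.

Yes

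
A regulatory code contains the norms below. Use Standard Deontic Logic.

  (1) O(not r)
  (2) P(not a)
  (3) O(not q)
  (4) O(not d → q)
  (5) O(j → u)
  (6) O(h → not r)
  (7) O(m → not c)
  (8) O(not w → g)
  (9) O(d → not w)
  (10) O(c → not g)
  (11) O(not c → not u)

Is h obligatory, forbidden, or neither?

Premise 6 is O(h → not r); even if O(not r) held, inferring O(h) would be affirming the consequent — invalid.
No premise or chain of K-axiom applications forces O(h), and none forces O(not h). So h is neither obligatory nor forbidden under these norms.

Neither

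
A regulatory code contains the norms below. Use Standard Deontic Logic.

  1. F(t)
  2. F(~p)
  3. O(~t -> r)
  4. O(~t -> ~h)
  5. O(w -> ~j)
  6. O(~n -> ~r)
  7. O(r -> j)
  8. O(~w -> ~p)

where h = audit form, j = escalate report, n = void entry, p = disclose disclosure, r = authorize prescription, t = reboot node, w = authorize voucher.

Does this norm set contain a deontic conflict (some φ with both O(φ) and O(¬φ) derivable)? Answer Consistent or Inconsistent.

Inconsistent

F(~p) at premise 2 means O(p).
Premise 8, O(~w -> ~p), contraposes to O(p -> w); with O(p) we get O(w).
With premise 5, O(w -> ~j), the K-axiom yields O(~j).
Premise 7 is O(r -> j); contrapositively O(~j -> ~r). Since O(~j) holds, K gives O(~r).
The contrapositive of premise 3 (O(~t -> r)) is O(~r -> t), and O(~r) is already established, so O(t).
But premise 1, F(t), means O(~t).
We now have both O(t) and O(~t) — t is simultaneously obligatory and forbidden, violating the D-axiom.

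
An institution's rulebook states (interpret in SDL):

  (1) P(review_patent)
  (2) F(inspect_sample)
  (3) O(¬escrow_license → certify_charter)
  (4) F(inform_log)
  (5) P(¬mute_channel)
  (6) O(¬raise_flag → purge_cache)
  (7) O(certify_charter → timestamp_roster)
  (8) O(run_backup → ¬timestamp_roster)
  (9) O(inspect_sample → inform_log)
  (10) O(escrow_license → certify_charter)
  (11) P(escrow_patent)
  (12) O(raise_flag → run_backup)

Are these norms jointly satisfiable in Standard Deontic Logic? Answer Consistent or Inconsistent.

Premise 9 is O(inspect_sample → inform_log), but O(inspect_sample) is not derivable from the premises, so it does not yield O(inform_log).
So O(inform_log) is not derivable, and the apparent clash with O(¬inform_log) does not arise.
A world satisfying every obligation exists (e.g. certify_charter=true, escrow_license=false, escrow_patent=false, inform_log=false, inspect_sample=false, mute_channel=false, purge_cache=true, raise_flag=false, review_patent=false, run_backup=false, timestamp_roster=true); no atom is both obligatory and forbidden, so the set is consistent.

Consistent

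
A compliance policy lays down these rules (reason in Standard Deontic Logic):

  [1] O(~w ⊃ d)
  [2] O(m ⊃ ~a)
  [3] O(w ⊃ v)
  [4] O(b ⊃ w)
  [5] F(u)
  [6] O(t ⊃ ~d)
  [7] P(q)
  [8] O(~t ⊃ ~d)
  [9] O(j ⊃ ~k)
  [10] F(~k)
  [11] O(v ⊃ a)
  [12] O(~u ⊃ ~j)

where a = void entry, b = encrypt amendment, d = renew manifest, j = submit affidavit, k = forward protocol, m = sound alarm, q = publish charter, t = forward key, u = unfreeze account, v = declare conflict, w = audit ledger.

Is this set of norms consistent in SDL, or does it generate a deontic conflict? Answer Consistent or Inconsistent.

Consistent

Premise 9 is O(j ⊃ ~k), but O(j) is not derivable from the premises, so it does not yield O(~k).
So O(~k) is not derivable, and the apparent clash with O(k) does not arise.
A world satisfying every obligation exists (e.g. a=true, b=false, d=false, j=false, k=true, m=false, q=false, t=false, u=false, v=true, w=true); no atom is both obligatory and forbidden, so the set is consistent.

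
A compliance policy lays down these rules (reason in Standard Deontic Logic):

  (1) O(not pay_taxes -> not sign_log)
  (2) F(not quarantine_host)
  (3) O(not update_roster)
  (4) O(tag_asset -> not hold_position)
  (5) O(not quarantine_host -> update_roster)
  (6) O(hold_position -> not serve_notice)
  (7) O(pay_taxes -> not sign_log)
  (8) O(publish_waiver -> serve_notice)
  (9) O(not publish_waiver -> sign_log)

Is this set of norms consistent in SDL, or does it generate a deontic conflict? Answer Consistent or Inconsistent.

Consistent

Premise 5 is O(not quarantine_host -> update_roster), but O(not quarantine_host) is not derivable from the premises, so it does not yield O(update_roster).
So O(update_roster) is not derivable, and the apparent clash with O(not update_roster) does not arise.
A world satisfying every obligation exists (e.g. hold_position=false, pay_taxes=false, publish_waiver=true, quarantine_host=true, serve_notice=true, sign_log=false, tag_asset=false, update_roster=false); no atom is both obligatory and forbidden, so the set is consistent.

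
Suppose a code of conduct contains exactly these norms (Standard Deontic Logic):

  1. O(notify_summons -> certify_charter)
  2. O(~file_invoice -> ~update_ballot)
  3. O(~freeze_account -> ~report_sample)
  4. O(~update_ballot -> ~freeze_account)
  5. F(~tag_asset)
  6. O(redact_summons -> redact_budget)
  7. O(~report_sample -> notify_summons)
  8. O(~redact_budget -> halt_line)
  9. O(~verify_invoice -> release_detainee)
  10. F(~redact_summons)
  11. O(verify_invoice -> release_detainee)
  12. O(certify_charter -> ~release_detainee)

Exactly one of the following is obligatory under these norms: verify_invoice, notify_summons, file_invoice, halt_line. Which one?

Premises 9 and 11 cover both cases: O(~verify_invoice -> release_detainee) and O(verify_invoice -> release_detainee). Since ~verify_invoice ∨ verify_invoice is a tautology, O(release_detainee) follows.
Premise 12, O(certify_charter -> ~release_detainee), contraposes to O(release_detainee -> ~certify_charter); with O(release_detainee) we get O(~certify_charter).
Premise 1 is O(notify_summons -> certify_charter); contrapositively O(~certify_charter -> ~notify_summons). Since O(~certify_charter) holds, K gives O(~notify_summons).
Premise 7, O(~report_sample -> notify_summons), contraposes to O(~notify_summons -> report_sample); with O(~notify_summons) we get O(report_sample).
Premise 3 is O(~freeze_account -> ~report_sample); contrapositively O(report_sample -> freeze_account). Since O(report_sample) holds, K gives O(freeze_account).
The contrapositive of premise 4 (O(~update_ballot -> ~freeze_account)) is O(freeze_account -> update_ballot), and O(freeze_account) is already established, so O(update_ballot).
Premise 2 is O(~file_invoice -> ~update_ballot); contrapositively O(update_ballot -> file_invoice). Since O(update_ballot) holds, K gives O(file_invoice).
So O(file_invoice) holds — file_invoice is obligatory. None of the other listed options is made obligatory by any chain of premises.

file_invoice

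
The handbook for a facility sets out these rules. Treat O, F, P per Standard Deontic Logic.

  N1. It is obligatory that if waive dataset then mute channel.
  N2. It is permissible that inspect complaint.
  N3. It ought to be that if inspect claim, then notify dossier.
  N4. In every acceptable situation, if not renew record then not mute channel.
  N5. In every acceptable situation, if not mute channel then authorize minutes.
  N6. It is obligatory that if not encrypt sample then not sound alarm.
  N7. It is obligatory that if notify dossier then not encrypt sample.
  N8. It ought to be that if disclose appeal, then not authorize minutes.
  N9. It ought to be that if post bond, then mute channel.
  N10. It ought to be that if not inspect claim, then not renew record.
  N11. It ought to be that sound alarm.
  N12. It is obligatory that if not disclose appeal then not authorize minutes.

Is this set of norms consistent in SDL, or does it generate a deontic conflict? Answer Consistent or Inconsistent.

Inconsistent

Premises 12 and 8 cover both cases: O(¬disclose_appeal → ¬authorize_minutes) and O(disclose_appeal → ¬authorize_minutes). Since ¬disclose_appeal ∨ disclose_appeal is a tautology, O(¬authorize_minutes) follows.
The contrapositive of premise 5 (O(¬mute_channel → authorize_minutes)) is O(¬authorize_minutes → mute_channel), and O(¬authorize_minutes) is already established, so O(mute_channel).
The contrapositive of premise 4 (O(¬renew_record → ¬mute_channel)) is O(mute_channel → renew_record), and O(mute_channel) is already established, so O(renew_record).
Premise 10 is O(¬inspect_claim → ¬renew_record); contrapositively O(renew_record → inspect_claim). Since O(renew_record) holds, K gives O(inspect_claim).
Applying K to premise 3 (O(inspect_claim → notify_dossier)) and O(inspect_claim) yields O(notify_dossier).
With premise 7, O(notify_dossier → ¬encrypt_sample), the K-axiom yields O(¬encrypt_sample).
Premise 6 is O(¬encrypt_sample → ¬sound_alarm); since O(¬encrypt_sample), deontic closure gives O(¬sound_alarm).
But premise 11 directly asserts O(sound_alarm).
We now have both O(¬sound_alarm) and O(sound_alarm) — sound_alarm is simultaneously obligatory and forbidden, violating the D-axiom.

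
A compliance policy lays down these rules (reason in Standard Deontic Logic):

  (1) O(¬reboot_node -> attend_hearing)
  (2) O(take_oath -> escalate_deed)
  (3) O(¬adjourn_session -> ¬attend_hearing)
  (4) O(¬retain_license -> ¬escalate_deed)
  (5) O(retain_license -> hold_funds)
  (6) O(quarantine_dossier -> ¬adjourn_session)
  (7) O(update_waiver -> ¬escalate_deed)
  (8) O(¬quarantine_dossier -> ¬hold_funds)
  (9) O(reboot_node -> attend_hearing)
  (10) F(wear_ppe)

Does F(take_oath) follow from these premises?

Yes

Premises 1 and 9 cover both cases: O(¬reboot_node -> attend_hearing) and O(reboot_node -> attend_hearing). Since ¬reboot_node ∨ reboot_node is a tautology, O(attend_hearing) follows.
The contrapositive of premise 3 (O(¬adjourn_session -> ¬attend_hearing)) is O(attend_hearing -> adjourn_session), and O(attend_hearing) is already established, so O(adjourn_session).
Premise 6 is O(quarantine_dossier -> ¬adjourn_session); contrapositively O(adjourn_session -> ¬quarantine_dossier). Since O(adjourn_session) holds, K gives O(¬quarantine_dossier).
Applying K to premise 8 (O(¬quarantine_dossier -> ¬hold_funds)) and O(¬quarantine_dossier) yields O(¬hold_funds).
The contrapositive of premise 5 (O(retain_license -> hold_funds)) is O(¬hold_funds -> ¬retain_license), and O(¬hold_funds) is already established, so O(¬retain_license).
From O(¬retain_license) and premise 4, O(¬retain_license -> ¬escalate_deed), we obtain O(¬escalate_deed).
The contrapositive of premise 2 (O(take_oath -> escalate_deed)) is O(¬escalate_deed -> ¬take_oath), and O(¬escalate_deed) is already established, so O(¬take_oath).
Premises 7, 10 do not contribute to this derivation.
So O(¬take_oath) holds, i.e. F(take_oath). The claim follows.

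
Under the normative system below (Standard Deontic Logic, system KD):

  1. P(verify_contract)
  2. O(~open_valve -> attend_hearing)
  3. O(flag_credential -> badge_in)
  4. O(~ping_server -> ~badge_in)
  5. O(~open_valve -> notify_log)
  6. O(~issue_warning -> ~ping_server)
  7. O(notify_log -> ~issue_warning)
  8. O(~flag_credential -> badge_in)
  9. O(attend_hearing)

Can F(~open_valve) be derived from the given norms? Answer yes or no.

By case analysis on ~flag_credential: premise 8 gives O(~flag_credential -> badge_in) and premise 3 gives O(flag_credential -> badge_in), so O(badge_in) either way.
The contrapositive of premise 4 (O(~ping_server -> ~badge_in)) is O(badge_in -> ping_server), and O(badge_in) is already established, so O(ping_server).
Premise 6 is O(~issue_warning -> ~ping_server); contrapositively O(ping_server -> issue_warning). Since O(ping_server) holds, K gives O(issue_warning).
The contrapositive of premise 7 (O(notify_log -> ~issue_warning)) is O(issue_warning -> ~notify_log), and O(issue_warning) is already established, so O(~notify_log).
Premise 5, O(~open_valve -> notify_log), contraposes to O(~notify_log -> open_valve); with O(~notify_log) we get O(open_valve).
Premises 1, 2, 9 do not contribute to this derivation.
So O(open_valve) holds, i.e. F(~open_valve). The claim follows.

Yes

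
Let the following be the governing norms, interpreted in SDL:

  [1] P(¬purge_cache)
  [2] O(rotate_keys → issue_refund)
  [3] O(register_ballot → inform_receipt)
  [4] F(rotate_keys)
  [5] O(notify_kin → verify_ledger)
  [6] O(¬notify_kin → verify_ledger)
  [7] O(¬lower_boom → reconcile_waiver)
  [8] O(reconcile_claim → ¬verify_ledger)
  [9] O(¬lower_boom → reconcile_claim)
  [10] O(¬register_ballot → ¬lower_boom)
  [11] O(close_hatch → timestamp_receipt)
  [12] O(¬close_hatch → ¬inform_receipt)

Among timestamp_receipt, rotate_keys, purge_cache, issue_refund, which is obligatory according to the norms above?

timestamp_receipt

Premises 5 and 6 cover both cases: O(notify_kin → verify_ledger) and O(¬notify_kin → verify_ledger). Since notify_kin ∨ ¬notify_kin is a tautology, O(verify_ledger) follows.
Premise 8, O(reconcile_claim → ¬verify_ledger), contraposes to O(verify_ledger → ¬reconcile_claim); with O(verify_ledger) we get O(¬reconcile_claim).
The contrapositive of premise 9 (O(¬lower_boom → reconcile_claim)) is O(¬reconcile_claim → lower_boom), and O(¬reconcile_claim) is already established, so O(lower_boom).
Premise 10, O(¬register_ballot → ¬lower_boom), contraposes to O(lower_boom → register_ballot); with O(lower_boom) we get O(register_ballot).
Premise 3 is O(register_ballot → inform_receipt); since O(register_ballot), deontic closure gives O(inform_receipt).
Premise 12, O(¬close_hatch → ¬inform_receipt), contraposes to O(inform_receipt → close_hatch); with O(inform_receipt) we get O(close_hatch).
With premise 11, O(close_hatch → timestamp_receipt), the K-axiom yields O(timestamp_receipt).
So O(timestamp_receipt) holds — timestamp_receipt is obligatory. None of the other listed options is made obligatory by any chain of premises.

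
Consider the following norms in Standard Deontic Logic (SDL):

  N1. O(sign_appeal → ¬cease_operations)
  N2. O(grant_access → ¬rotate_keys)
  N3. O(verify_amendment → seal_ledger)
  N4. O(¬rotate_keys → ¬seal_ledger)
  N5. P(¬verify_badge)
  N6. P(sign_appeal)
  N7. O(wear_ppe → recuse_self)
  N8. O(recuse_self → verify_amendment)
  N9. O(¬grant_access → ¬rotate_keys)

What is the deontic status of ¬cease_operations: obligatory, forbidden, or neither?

Neither

Premise 1 is O(sign_appeal → ¬cease_operations), but O(sign_appeal) is not derivable from the premises (the permission P(sign_appeal) asserts only ¬O(¬sign_appeal), not O(sign_appeal)), so it does not yield O(¬cease_operations).
No premise or chain of K-axiom applications forces O(¬cease_operations), and none forces O(cease_operations). So ¬cease_operations is neither obligatory nor forbidden under these norms.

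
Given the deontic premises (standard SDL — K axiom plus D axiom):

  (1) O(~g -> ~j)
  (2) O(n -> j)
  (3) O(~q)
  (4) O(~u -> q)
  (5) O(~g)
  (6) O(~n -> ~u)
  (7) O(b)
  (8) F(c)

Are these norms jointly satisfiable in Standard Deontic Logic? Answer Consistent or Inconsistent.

From premise 3 we have O(~q).
Premise 4, O(~u -> q), contraposes to O(~q -> u); with O(~q) we get O(u).
Premise 6, O(~n -> ~u), contraposes to O(u -> n); with O(u) we get O(n).
With premise 2, O(n -> j), the K-axiom yields O(j).
Premise 1 is O(~g -> ~j); contrapositively O(j -> g). Since O(j) holds, K gives O(g).
Yet premise 5 states O(~g).
We now have both O(g) and O(~g) — g is simultaneously obligatory and forbidden, violating the D-axiom.

Inconsistent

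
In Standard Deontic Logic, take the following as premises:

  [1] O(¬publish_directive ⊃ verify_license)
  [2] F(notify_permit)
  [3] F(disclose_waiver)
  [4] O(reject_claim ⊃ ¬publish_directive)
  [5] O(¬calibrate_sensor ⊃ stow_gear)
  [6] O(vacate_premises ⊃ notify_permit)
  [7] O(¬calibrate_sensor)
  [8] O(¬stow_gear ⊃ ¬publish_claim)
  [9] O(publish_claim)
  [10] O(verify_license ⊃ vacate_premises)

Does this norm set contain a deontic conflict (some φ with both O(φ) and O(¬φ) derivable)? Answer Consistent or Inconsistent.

Consistent

Premise 8 is O(¬stow_gear ⊃ ¬publish_claim), but O(¬stow_gear) is not derivable from the premises, so it does not yield O(¬publish_claim).
So O(¬publish_claim) is not derivable, and the apparent clash with O(publish_claim) does not arise.
A world satisfying every obligation exists (e.g. calibrate_sensor=false, disclose_waiver=false, notify_permit=false, publish_claim=true, publish_directive=true, reject_claim=false, stow_gear=true, vacate_premises=false, verify_license=false); no atom is both obligatory and forbidden, so the set is consistent.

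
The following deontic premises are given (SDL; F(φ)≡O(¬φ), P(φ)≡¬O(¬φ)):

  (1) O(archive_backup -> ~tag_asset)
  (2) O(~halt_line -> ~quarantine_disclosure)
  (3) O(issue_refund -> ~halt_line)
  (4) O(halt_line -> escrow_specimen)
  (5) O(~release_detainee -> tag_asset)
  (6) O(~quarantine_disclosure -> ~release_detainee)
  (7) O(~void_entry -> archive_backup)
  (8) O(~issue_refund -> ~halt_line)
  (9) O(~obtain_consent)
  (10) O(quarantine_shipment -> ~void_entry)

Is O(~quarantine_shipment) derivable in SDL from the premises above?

Premises 8 and 3 are O(~issue_refund -> ~halt_line) and O(issue_refund -> ~halt_line); every ideal world satisfies ~issue_refund or issue_refund, so in either case ~halt_line holds — hence O(~halt_line).
With premise 2, O(~halt_line -> ~quarantine_disclosure), the K-axiom yields O(~quarantine_disclosure).
From O(~quarantine_disclosure) and premise 6, O(~quarantine_disclosure -> ~release_detainee), we obtain O(~release_detainee).
With premise 5, O(~release_detainee -> tag_asset), the K-axiom yields O(tag_asset).
Premise 1 is O(archive_backup -> ~tag_asset); contrapositively O(tag_asset -> ~archive_backup). Since O(tag_asset) holds, K gives O(~archive_backup).
The contrapositive of premise 7 (O(~void_entry -> archive_backup)) is O(~archive_backup -> void_entry), and O(~archive_backup) is already established, so O(void_entry).
The contrapositive of premise 10 (O(quarantine_shipment -> ~void_entry)) is O(void_entry -> ~quarantine_shipment), and O(void_entry) is already established, so O(~quarantine_shipment).
Premises 4, 9 do not contribute to this derivation.
So O(~quarantine_shipment) follows.

Yes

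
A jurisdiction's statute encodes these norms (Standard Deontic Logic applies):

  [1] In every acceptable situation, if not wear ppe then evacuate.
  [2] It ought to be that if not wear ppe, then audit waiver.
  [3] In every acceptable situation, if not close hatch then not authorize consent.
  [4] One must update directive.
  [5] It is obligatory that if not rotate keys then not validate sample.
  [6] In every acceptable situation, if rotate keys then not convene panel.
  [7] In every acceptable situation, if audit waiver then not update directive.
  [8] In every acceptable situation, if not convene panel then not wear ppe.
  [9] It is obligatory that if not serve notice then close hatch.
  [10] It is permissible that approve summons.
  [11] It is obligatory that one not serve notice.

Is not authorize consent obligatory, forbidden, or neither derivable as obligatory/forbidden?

Premise 3 is O(¬close_hatch → ¬authorize_consent), but O(¬close_hatch) is not derivable from the premises, so it does not yield O(¬authorize_consent).
No premise or chain of K-axiom applications forces O(¬authorize_consent), and none forces O(authorize_consent). So ¬authorize_consent is neither obligatory nor forbidden under these norms.

Neither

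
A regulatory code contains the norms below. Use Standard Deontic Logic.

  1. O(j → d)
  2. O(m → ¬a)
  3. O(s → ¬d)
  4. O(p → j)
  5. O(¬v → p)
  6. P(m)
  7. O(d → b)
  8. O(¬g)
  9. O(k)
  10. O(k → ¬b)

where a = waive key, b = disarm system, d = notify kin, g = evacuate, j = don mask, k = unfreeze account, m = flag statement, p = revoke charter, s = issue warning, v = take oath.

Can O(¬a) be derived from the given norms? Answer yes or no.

Premise 2 is O(m → ¬a), but O(m) is not derivable from the premises (the permission P(m) asserts only ¬O(¬m), not O(m)), so it does not yield O(¬a).
No other premise forces O(¬a). An ideal world satisfying every premise can still have ¬a false, so O(¬a) is not derivable.

No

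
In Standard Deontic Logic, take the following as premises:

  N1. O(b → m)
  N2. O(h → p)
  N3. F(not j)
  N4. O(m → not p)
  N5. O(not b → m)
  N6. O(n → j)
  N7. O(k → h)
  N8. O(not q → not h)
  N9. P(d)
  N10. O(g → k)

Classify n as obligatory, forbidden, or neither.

Neither

Premise 6 is O(n → j); even if O(j) held, inferring O(n) would be affirming the consequent — invalid.
No premise or chain of K-axiom applications forces O(n), and none forces O(not n). So n is neither obligatory nor forbidden under these norms.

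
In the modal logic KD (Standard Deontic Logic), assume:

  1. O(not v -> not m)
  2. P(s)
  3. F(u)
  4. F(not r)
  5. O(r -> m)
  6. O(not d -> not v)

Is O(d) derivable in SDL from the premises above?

F(not r) at premise 4 means O(r).
Premise 5 is O(r -> m); since O(r), deontic closure gives O(m).
Premise 1 is O(not v -> not m); contrapositively O(m -> v). Since O(m) holds, K gives O(v).
Premise 6, O(not d -> not v), contraposes to O(v -> d); with O(v) we get O(d).
Premises 2, 3 do not contribute to this derivation.
So O(d) follows.

Yes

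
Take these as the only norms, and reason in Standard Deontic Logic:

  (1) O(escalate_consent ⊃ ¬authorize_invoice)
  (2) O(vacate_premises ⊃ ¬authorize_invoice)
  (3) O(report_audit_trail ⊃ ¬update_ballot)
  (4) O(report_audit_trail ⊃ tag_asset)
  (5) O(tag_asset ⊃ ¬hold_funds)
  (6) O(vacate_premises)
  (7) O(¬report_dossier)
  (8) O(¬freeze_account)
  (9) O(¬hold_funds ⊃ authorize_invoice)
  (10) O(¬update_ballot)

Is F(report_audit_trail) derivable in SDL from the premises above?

Yes

From premise 6 we have O(vacate_premises).
With premise 2, O(vacate_premises ⊃ ¬authorize_invoice), the K-axiom yields O(¬authorize_invoice).
The contrapositive of premise 9 (O(¬hold_funds ⊃ authorize_invoice)) is O(¬authorize_invoice ⊃ hold_funds), and O(¬authorize_invoice) is already established, so O(hold_funds).
Premise 5 is O(tag_asset ⊃ ¬hold_funds); contrapositively O(hold_funds ⊃ ¬tag_asset). Since O(hold_funds) holds, K gives O(¬tag_asset).
Premise 4, O(report_audit_trail ⊃ tag_asset), contraposes to O(¬tag_asset ⊃ ¬report_audit_trail); with O(¬tag_asset) we get O(¬report_audit_trail).
Premises 1, 3, 7, 8, 10 do not contribute to this derivation.
So O(¬report_audit_trail) holds, i.e. F(report_audit_trail). The claim follows.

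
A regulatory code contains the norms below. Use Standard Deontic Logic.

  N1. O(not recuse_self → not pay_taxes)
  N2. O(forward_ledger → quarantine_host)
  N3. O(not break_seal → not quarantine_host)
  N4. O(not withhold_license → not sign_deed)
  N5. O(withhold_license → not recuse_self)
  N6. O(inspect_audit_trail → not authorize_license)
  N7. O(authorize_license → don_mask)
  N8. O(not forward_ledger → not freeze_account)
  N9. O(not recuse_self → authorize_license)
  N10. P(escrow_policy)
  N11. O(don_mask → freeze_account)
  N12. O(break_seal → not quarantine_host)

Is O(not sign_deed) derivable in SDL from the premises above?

Premises 12 and 3 cover both cases: O(break_seal → not quarantine_host) and O(not break_seal → not quarantine_host). Since break_seal ∨ not break_seal is a tautology, O(not quarantine_host) follows.
The contrapositive of premise 2 (O(forward_ledger → quarantine_host)) is O(not quarantine_host → not forward_ledger), and O(not quarantine_host) is already established, so O(not forward_ledger).
From O(not forward_ledger) and premise 8, O(not forward_ledger → not freeze_account), we obtain O(not freeze_account).
Premise 11, O(don_mask → freeze_account), contraposes to O(not freeze_account → not don_mask); with O(not freeze_account) we get O(not don_mask).
The contrapositive of premise 7 (O(authorize_license → don_mask)) is O(not don_mask → not authorize_license), and O(not don_mask) is already established, so O(not authorize_license).
Premise 9 is O(not recuse_self → authorize_license); contrapositively O(not authorize_license → recuse_self). Since O(not authorize_license) holds, K gives O(recuse_self).
Premise 5, O(withhold_license → not recuse_self), contraposes to O(recuse_self → not withhold_license); with O(recuse_self) we get O(not withhold_license).
With premise 4, O(not withhold_license → not sign_deed), the K-axiom yields O(not sign_deed).
Premises 1, 6, 10 do not contribute to this derivation.
So O(not sign_deed) follows.

Yes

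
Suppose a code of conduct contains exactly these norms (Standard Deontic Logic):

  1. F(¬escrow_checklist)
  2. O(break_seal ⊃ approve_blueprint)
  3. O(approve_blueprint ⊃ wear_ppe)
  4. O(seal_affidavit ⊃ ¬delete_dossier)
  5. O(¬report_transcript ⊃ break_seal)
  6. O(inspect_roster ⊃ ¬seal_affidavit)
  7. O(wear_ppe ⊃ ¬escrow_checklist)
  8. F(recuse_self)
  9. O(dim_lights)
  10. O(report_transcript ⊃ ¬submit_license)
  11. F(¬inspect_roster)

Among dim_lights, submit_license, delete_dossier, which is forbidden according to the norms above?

F(¬escrow_checklist) at premise 1 means O(escrow_checklist).
Premise 7 is O(wear_ppe ⊃ ¬escrow_checklist); contrapositively O(escrow_checklist ⊃ ¬wear_ppe). Since O(escrow_checklist) holds, K gives O(¬wear_ppe).
The contrapositive of premise 3 (O(approve_blueprint ⊃ wear_ppe)) is O(¬wear_ppe ⊃ ¬approve_blueprint), and O(¬wear_ppe) is already established, so O(¬approve_blueprint).
Premise 2 is O(break_seal ⊃ approve_blueprint); contrapositively O(¬approve_blueprint ⊃ ¬break_seal). Since O(¬approve_blueprint) holds, K gives O(¬break_seal).
The contrapositive of premise 5 (O(¬report_transcript ⊃ break_seal)) is O(¬break_seal ⊃ report_transcript), and O(¬break_seal) is already established, so O(report_transcript).
With premise 10, O(report_transcript ⊃ ¬submit_license), the K-axiom yields O(¬submit_license).
So O(¬submit_license) holds, i.e. submit_license is forbidden. None of the other listed options is forbidden under the premises.

submit_license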